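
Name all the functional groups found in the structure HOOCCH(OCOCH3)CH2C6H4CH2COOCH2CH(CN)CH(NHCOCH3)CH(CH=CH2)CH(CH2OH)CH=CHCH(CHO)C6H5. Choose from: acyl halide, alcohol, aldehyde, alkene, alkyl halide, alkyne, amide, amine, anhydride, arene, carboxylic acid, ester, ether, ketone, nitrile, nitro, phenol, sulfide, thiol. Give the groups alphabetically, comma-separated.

Reading the structure from left to right:
  HOOC: –COOH: carbonyl C bonded to –OH and C → carboxylic acid (the –OH is not a separate alcohol).
  CH(OCOCH3): pendant –OC(=O)CH3: an acyloxy group → ester.
  C6H4: para-disubstituted benzene ring → arene.
  CH2COOCH2: –C(=O)–O–C with C on the carbonyl side → ester.
  CH(CN): pendant –C≡N: nitrile.
  CH(NHCOCH3): pendant –NHC(=O)CH3: N bonded to a carbonyl → amide (not amine).
  CH(CH=CH2): pendant –CH=CH2: C=C double bond → alkene.
  CH(CH2OH): pendant –CH2OH on an sp³ backbone C → alcohol.
  CH=CH: C=C double bond → alkene.
  CH(CHO): pendant –CHO: carbonyl C bonded to C and H → aldehyde.
  C6H5: –C6H5 phenyl ring → arene.

alcohol, aldehyde, alkene, amide, arene, carboxylic acid, ester, nitrile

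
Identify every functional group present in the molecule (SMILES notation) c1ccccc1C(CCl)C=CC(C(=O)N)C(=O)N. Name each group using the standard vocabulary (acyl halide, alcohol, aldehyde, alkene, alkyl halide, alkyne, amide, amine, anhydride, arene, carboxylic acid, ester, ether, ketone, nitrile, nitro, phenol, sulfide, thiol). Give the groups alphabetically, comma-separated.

alkene, alkyl halide, amide, arene

Reading the structure from left to right:
  C6H5: C6H5– phenyl ring → arene.
  CH(CH2Cl): pendant –CH2X: halogen on sp³ carbon → alkyl halide.
  CH=CH: C=C double bond → alkene.
  CH(CONH2): pendant –CONH2: carbonyl C bonded to C and N → amide.
  CONH2: –C(=O)NH2: carbonyl C bonded to C and to N → amide (the N is not a separate amine).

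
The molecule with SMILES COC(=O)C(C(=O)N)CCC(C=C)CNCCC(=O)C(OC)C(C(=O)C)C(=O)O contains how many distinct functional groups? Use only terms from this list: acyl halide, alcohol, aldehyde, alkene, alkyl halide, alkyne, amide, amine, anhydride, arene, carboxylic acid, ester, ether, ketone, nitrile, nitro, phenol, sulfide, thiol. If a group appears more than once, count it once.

Reading the structure from left to right:
  CH3OOC: CH3O–C(=O)–: carbonyl C bonded to C and to –OCH3 → ester (not ketone + ether).
  CH(CONH2): pendant –CONH2: carbonyl C bonded to C and N → amide.
  CH(CH=CH2): pendant –CH=CH2: C=C double bond → alkene.
  CH2NHCH2: C–N–C with sp³ carbons and no adjacent C=O → amine (secondary).
  CO: –C(=O)– with carbon on both sides → ketone.
  CH(OCH3): pendant –OCH3: C–O–C with sp³ C, no adjacent C=O → ether.
  CH(COCH3): pendant –COCH3: carbonyl C bonded to two carbons → ketone.
  COOH: –COOH: carbonyl C bonded to –OH and C → carboxylic acid (the –OH is not a separate alcohol).
Distinct types present: alkene, amide, amine, carboxylic acid, ester, ether, ketone.

7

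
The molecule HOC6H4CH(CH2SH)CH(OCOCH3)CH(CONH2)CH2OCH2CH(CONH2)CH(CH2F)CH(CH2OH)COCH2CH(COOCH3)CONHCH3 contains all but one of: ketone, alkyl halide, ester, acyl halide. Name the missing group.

alkyl halide: present (CH(CH2F) — pendant –CH2X: halogen on sp³ carbon → alkyl halide).
ketone: present (CO — –C(=O)– with carbon on both sides → ketone).
ester: present (CH(OCOCH3) — pendant –OC(=O)CH3: an acyloxy group → ester).
acyl halide: no segment matches this pattern.

acyl halide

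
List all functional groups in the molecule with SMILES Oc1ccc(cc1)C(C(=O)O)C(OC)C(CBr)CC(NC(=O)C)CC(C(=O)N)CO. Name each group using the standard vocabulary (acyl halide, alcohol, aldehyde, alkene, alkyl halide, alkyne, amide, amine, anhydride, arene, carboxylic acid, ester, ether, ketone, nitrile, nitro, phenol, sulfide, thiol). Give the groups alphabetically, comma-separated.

alcohol, alkyl halide, amide, arene, carboxylic acid, ether, phenol

Reading the structure from left to right:
  HOC6H4: –OH attached directly to an aromatic ring → phenol (not alcohol); the ring itself is an arene.
  CH(COOH): pendant –COOH: carbonyl C bonded to C and –OH → carboxylic acid.
  CH(OCH3): pendant –OCH3: C–O–C with sp³ C, no adjacent C=O → ether.
  CH(CH2Br): pendant –CH2X: halogen on sp³ carbon → alkyl halide.
  CH(NHCOCH3): pendant –NHC(=O)CH3: N bonded to a carbonyl → amide (not amine).
  CH(CONH2): pendant –CONH2: carbonyl C bonded to C and N → amide.
  CH2OH: –OH on an sp³ carbon → alcohol.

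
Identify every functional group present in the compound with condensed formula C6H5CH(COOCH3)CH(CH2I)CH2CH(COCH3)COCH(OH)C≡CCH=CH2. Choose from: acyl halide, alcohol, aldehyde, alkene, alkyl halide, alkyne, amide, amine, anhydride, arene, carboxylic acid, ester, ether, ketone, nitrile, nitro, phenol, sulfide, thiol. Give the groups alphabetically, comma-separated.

alcohol, alkene, alkyl halide, alkyne, arene, ester, ketone

Working along the chain:
  C6H5: C6H5– phenyl ring → arene.
  CH(COOCH3): pendant –COOCH3: carbonyl C bonded to C and –OCH3 → ester.
  CH(CH2I): pendant –CH2X: halogen on sp³ carbon → alkyl halide.
  CH(COCH3): pendant –COCH3: carbonyl C bonded to two carbons → ketone.
  CO: –C(=O)– with carbon on both sides → ketone.
  CH(OH): –OH on an sp³ carbon → alcohol (secondary).
  C≡C: C≡C triple bond → alkyne.
  CH=CH2: C=C double bond → alkene.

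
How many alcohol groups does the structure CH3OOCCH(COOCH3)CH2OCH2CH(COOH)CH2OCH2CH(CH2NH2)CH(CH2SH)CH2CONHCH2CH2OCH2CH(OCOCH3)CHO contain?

Working along the chain:
  CH3OOC: CH3O–C(=O)–: carbonyl C bonded to C and to –OCH3 → ester (not ketone + ether).
  CH(COOCH3): pendant –COOCH3: carbonyl C bonded to C and –OCH3 → ester.
  CH2OCH2: C–O–C with sp³ carbons on both sides and no adjacent C=O → ether.
  CH(COOH): pendant –COOH: carbonyl C bonded to C and –OH → carboxylic acid.
  CH2OCH2: C–O–C with sp³ carbons on both sides and no adjacent C=O → ether.
  CH(CH2NH2): pendant –CH2NH2: N on sp³ C, no adjacent C=O → amine.
  CH(CH2SH): pendant –CH2SH → thiol.
  CH2CONHCH2: –C(=O)–N– linkage → amide (the N is not an amine).
  CH2OCH2: C–O–C with sp³ carbons on both sides and no adjacent C=O → ether.
  CH(OCOCH3): pendant –OC(=O)CH3: an acyloxy group → ester.
  CHO: terminal –CHO: carbonyl C bonded to H and C → aldehyde.
No segment is a alcohol: CH2OCH2 is ether, not alcohol; CH(COOH) is carboxylic acid, not alcohol; CH2OCH2 is ether, not alcohol. → 0.

0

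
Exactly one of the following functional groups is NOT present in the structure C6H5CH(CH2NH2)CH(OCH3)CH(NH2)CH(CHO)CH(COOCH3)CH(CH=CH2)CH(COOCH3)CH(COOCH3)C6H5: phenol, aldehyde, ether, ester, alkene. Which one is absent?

aldehyde: present (CH(CHO) — pendant –CHO: carbonyl C bonded to C and H → aldehyde).
alkene: present (CH(CH=CH2) — pendant –CH=CH2: C=C double bond → alkene).
ester: present (CH(COOCH3) — pendant –COOCH3: carbonyl C bonded to C and –OCH3 → ester).
ether: present (CH(OCH3) — pendant –OCH3: C–O–C with sp³ C, no adjacent C=O → ether).
phenol: no segment matches this pattern.

phenol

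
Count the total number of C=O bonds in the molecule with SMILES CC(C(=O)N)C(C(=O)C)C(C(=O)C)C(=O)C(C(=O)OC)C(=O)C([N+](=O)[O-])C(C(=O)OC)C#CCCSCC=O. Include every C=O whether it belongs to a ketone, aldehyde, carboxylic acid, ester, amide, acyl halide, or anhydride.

8

CH(CONH2): amide, 1 C=O (running total 1).
CH(COCH3): ketone, 1 C=O (running total 2).
CH(COCH3): ketone, 1 C=O (running total 3).
CO: ketone, 1 C=O (running total 4).
CH(COOCH3): ester, 1 C=O (running total 5).
CO: ketone, 1 C=O (running total 6).
CH(COOCH3): ester, 1 C=O (running total 7).
CHO: aldehyde, 1 C=O (running total 8).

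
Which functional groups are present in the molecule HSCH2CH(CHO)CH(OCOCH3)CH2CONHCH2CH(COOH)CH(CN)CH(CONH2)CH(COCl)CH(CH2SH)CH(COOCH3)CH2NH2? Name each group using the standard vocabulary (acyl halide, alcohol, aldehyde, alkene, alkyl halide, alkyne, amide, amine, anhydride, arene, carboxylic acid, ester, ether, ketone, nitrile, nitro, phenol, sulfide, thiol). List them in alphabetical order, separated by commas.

acyl halide, aldehyde, amide, amine, carboxylic acid, ester, nitrile, thiol

Reading the structure from left to right:
  HSCH2: –SH on an sp³ carbon → thiol.
  CH(CHO): pendant –CHO: carbonyl C bonded to C and H → aldehyde.
  CH(OCOCH3): pendant –OC(=O)CH3: an acyloxy group → ester.
  CH2CONHCH2: –C(=O)–N– linkage → amide (the N is not an amine).
  CH(COOH): pendant –COOH: carbonyl C bonded to C and –OH → carboxylic acid.
  CH(CN): pendant –C≡N: nitrile.
  CH(CONH2): pendant –CONH2: carbonyl C bonded to C and N → amide.
  CH(COCl): pendant –C(=O)X: carbonyl C bonded to C and halogen → acyl halide.
  CH(CH2SH): pendant –CH2SH → thiol.
  CH(COOCH3): pendant –COOCH3: carbonyl C bonded to C and –OCH3 → ester.
  CH2NH2: –NH2 on an sp³ carbon with no adjacent C=O → amine.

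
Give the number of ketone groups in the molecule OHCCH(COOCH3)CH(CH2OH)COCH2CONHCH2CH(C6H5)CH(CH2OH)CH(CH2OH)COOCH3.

1

Reading the structure from left to right:
  OHC: terminal –CHO: carbonyl C bonded to H and C → aldehyde.
  CH(COOCH3): pendant –COOCH3: carbonyl C bonded to C and –OCH3 → ester.
  CH(CH2OH): pendant –CH2OH on an sp³ backbone C → alcohol.
  CO: –C(=O)– with carbon on both sides → ketone.
  CH2CONHCH2: –C(=O)–N– linkage → amide (the N is not an amine).
  CH(C6H5): pendant –C6H5: benzene ring → arene.
  CH(CH2OH): pendant –CH2OH on an sp³ backbone C → alcohol.
  CH(CH2OH): pendant –CH2OH on an sp³ backbone C → alcohol.
  COOCH3: –C(=O)OCH3: carbonyl C bonded to C and to –OCH3 → ester (not ketone + ether).
Ketone appears at: CO → 1.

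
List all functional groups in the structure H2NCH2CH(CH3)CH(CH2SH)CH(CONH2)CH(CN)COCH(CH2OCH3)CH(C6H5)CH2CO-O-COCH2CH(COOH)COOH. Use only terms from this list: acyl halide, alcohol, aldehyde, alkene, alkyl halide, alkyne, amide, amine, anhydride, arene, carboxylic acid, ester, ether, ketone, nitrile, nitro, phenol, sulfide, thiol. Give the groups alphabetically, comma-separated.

Taking each segment in turn:
  H2NCH2: –NH2 on an sp³ carbon with no adjacent C=O → amine.
  CH(CH2SH): pendant –CH2SH → thiol.
  CH(CONH2): pendant –CONH2: carbonyl C bonded to C and N → amide.
  CH(CN): pendant –C≡N: nitrile.
  CO: –C(=O)– with carbon on both sides → ketone.
  CH(CH2OCH3): pendant –CH2OCH3: C–O–C linkage → ether.
  CH(C6H5): pendant –C6H5: benzene ring → arene.
  CH2CO-O-COCH2: two acyl groups sharing one oxygen, –C(=O)–O–C(=O)– → anhydride.
  CH(COOH): pendant –COOH: carbonyl C bonded to C and –OH → carboxylic acid.
  COOH: –COOH: carbonyl C bonded to –OH and C → carboxylic acid (the –OH is not a separate alcohol).

amide, amine, anhydride, arene, carboxylic acid, ether, ketone, nitrile, thiol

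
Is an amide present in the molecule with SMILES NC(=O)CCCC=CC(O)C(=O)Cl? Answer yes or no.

Taking each segment in turn:
  H2NCO: –C(=O)NH2: carbonyl C bonded to C and to N → amide (the N is not a separate amine).
  CH=CH: C=C double bond → alkene.
  CH(OH): –OH on an sp³ carbon → alcohol (secondary).
  COCl: –C(=O)Cl: carbonyl C bonded to C and to a halogen → acyl halide (not alkyl halide).
The H2NCO segment supplies the amide: –C(=O)NH2: carbonyl C bonded to C and to N → amide (the N is not a separate amine).

yes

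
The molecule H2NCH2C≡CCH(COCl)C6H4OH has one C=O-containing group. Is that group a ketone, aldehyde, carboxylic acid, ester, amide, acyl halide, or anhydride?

The carbonyl is in the CH(COCl) segment: pendant –C(=O)X: carbonyl C bonded to C and halogen → acyl halide.

acyl halide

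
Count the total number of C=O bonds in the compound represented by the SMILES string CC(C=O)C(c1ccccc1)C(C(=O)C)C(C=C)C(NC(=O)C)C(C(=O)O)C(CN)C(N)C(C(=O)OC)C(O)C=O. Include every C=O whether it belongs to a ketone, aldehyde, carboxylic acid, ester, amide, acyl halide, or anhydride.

CH(CHO): aldehyde, 1 C=O (running total 1).
CH(COCH3): ketone, 1 C=O (running total 2).
CH(NHCOCH3): amide, 1 C=O (running total 3).
CH(COOH): carboxylic acid, 1 C=O (running total 4).
CH(COOCH3): ester, 1 C=O (running total 5).
CHO: aldehyde, 1 C=O (running total 6).

6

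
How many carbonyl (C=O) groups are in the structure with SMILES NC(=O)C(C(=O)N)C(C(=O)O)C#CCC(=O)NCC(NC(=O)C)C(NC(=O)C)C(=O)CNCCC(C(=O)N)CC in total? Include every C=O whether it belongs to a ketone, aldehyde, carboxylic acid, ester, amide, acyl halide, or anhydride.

8

H2NCO: amide, 1 C=O (running total 1).
CH(CONH2): amide, 1 C=O (running total 2).
CH(COOH): carboxylic acid, 1 C=O (running total 3).
CH2CONHCH2: amide, 1 C=O (running total 4).
CH(NHCOCH3): amide, 1 C=O (running total 5).
CH(NHCOCH3): amide, 1 C=O (running total 6).
CO: ketone, 1 C=O (running total 7).
CH(CONH2): amide, 1 C=O (running total 8).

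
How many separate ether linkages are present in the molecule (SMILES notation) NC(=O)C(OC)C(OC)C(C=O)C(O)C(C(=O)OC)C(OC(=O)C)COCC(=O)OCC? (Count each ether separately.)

Taking each segment in turn:
  H2NCO: –C(=O)NH2: carbonyl C bonded to C and to N → amide (the N is not a separate amine).
  CH(OCH3): pendant –OCH3: C–O–C with sp³ C, no adjacent C=O → ether.
  CH(OCH3): pendant –OCH3: C–O–C with sp³ C, no adjacent C=O → ether.
  CH(CHO): pendant –CHO: carbonyl C bonded to C and H → aldehyde.
  CH(OH): –OH on an sp³ carbon → alcohol (secondary).
  CH(COOCH3): pendant –COOCH3: carbonyl C bonded to C and –OCH3 → ester.
  CH(OCOCH3): pendant –OC(=O)CH3: an acyloxy group → ester.
  CH2OCH2: C–O–C with sp³ carbons on both sides and no adjacent C=O → ether.
  COOCH2CH3: –C(=O)OCH2CH3: carbonyl C bonded to C and to –OEt → ester.
Ether appears at: CH(OCH3), CH(OCH3), CH2OCH2 → 3.

3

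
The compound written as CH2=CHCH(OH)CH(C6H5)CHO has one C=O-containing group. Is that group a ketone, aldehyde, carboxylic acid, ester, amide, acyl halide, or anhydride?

The carbonyl is in the CHO segment: terminal –CHO: carbonyl C bonded to H and C → aldehyde.

aldehyde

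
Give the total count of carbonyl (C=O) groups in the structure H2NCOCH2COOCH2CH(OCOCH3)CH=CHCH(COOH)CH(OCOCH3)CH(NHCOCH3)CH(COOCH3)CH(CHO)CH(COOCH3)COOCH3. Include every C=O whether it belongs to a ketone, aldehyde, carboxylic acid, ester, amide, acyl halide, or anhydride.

10

H2NCO: amide, 1 C=O (running total 1).
CH2COOCH2: ester, 1 C=O (running total 2).
CH(OCOCH3): ester, 1 C=O (running total 3).
CH(COOH): carboxylic acid, 1 C=O (running total 4).
CH(OCOCH3): ester, 1 C=O (running total 5).
CH(NHCOCH3): amide, 1 C=O (running total 6).
CH(COOCH3): ester, 1 C=O (running total 7).
CH(CHO): aldehyde, 1 C=O (running total 8).
CH(COOCH3): ester, 1 C=O (running total 9).
COOCH3: ester, 1 C=O (running total 10).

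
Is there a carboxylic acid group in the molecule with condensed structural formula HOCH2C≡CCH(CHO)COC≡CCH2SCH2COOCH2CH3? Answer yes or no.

Working along the chain:
  HOCH2: HO– on an sp³ carbon → alcohol.
  C≡C: C≡C triple bond → alkyne.
  CH(CHO): pendant –CHO: carbonyl C bonded to C and H → aldehyde.
  CO: –C(=O)– with carbon on both sides → ketone.
  C≡C: C≡C triple bond → alkyne.
  CH2SCH2: C–S–C linkage → sulfide (thioether).
  COOCH2CH3: –C(=O)OCH2CH3: carbonyl C bonded to C and to –OEt → ester.
In COOCH2CH3, the acyl oxygen is bonded to carbon (–O–C), not to H, so this is an ester.
The groups actually present are: alcohol, aldehyde, alkyne, ester, ketone, sulfide.

no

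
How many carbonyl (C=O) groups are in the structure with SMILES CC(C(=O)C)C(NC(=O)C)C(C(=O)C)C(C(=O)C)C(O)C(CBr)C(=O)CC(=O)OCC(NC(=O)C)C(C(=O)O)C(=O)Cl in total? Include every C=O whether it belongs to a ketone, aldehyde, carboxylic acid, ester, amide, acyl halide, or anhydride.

9

CH(COCH3): ketone, 1 C=O (running total 1).
CH(NHCOCH3): amide, 1 C=O (running total 2).
CH(COCH3): ketone, 1 C=O (running total 3).
CH(COCH3): ketone, 1 C=O (running total 4).
CO: ketone, 1 C=O (running total 5).
CH2COOCH2: ester, 1 C=O (running total 6).
CH(NHCOCH3): amide, 1 C=O (running total 7).
CH(COOH): carboxylic acid, 1 C=O (running total 8).
COCl: acyl halide, 1 C=O (running total 9).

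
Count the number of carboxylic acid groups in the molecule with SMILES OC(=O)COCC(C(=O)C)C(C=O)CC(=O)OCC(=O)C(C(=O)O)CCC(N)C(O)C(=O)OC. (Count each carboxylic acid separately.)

–COOH: carbonyl C bonded to –OH and C → carboxylic acid (the –OH is not a separate alcohol).
C–O–C with sp³ carbons on both sides and no adjacent C=O → ether.
pendant –COCH3: carbonyl C bonded to two carbons → ketone.
pendant –CHO: carbonyl C bonded to C and H → aldehyde.
–C(=O)–O–C with C on the carbonyl side → ester.
–C(=O)– with carbon on both sides → ketone.
pendant –COOH: carbonyl C bonded to C and –OH → carboxylic acid.
–NH2 on an sp³ carbon with no adjacent C=O → amine.
–OH on an sp³ carbon → alcohol (secondary).
–C(=O)OCH3: carbonyl C bonded to C and to –OCH3 → ester (not ketone + ether).
Carboxylic acid appears at: HOOC, CH(COOH) → 2.

2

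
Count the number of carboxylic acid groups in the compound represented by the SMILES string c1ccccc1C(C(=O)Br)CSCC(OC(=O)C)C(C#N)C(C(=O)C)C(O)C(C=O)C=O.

0

C6H5– phenyl ring → arene.
pendant –C(=O)X: carbonyl C bonded to C and halogen → acyl halide.
C–S–C linkage → sulfide (thioether).
pendant –OC(=O)CH3: an acyloxy group → ester.
pendant –C≡N: nitrile.
pendant –COCH3: carbonyl C bonded to two carbons → ketone.
–OH on an sp³ carbon → alcohol (secondary).
pendant –CHO: carbonyl C bonded to C and H → aldehyde.
terminal –CHO: carbonyl C bonded to H and C → aldehyde.
No segment is a carboxylic acid: CH(OCOCH3) is ester, not carboxylic acid; CH(OH) is alcohol, not carboxylic acid; CH(CHO) is aldehyde, not carboxylic acid. → 0.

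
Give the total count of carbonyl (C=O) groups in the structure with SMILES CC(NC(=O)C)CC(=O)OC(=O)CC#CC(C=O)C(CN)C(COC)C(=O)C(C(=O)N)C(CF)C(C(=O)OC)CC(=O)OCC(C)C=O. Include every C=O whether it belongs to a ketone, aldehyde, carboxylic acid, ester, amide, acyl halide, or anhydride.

9

CH(NHCOCH3): amide, 1 C=O (running total 1).
CH2CO-O-COCH2: anhydride, 2 C=O (running total 3).
CH(CHO): aldehyde, 1 C=O (running total 4).
CO: ketone, 1 C=O (running total 5).
CH(CONH2): amide, 1 C=O (running total 6).
CH(COOCH3): ester, 1 C=O (running total 7).
CH2COOCH2: ester, 1 C=O (running total 8).
CHO: aldehyde, 1 C=O (running total 9).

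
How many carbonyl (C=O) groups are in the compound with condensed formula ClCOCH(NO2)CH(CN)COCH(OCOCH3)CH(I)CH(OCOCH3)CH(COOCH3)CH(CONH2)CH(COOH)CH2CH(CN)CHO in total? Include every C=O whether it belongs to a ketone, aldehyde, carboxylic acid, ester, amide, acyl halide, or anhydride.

8

ClCO: acyl halide, 1 C=O (running total 1).
CO: ketone, 1 C=O (running total 2).
CH(OCOCH3): ester, 1 C=O (running total 3).
CH(OCOCH3): ester, 1 C=O (running total 4).
CH(COOCH3): ester, 1 C=O (running total 5).
CH(CONH2): amide, 1 C=O (running total 6).
CH(COOH): carboxylic acid, 1 C=O (running total 7).
CHO: aldehyde, 1 C=O (running total 8).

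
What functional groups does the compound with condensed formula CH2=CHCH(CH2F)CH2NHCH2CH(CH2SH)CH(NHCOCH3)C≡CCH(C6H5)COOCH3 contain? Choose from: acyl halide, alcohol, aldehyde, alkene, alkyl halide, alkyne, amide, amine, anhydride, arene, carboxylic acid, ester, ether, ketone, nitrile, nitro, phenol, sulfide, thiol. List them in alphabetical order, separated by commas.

alkene, alkyl halide, alkyne, amide, amine, arene, ester, thiol

Working along the chain:
  CH2=CH: C=C double bond → alkene.
  CH(CH2F): pendant –CH2X: halogen on sp³ carbon → alkyl halide.
  CH2NHCH2: C–N–C with sp³ carbons and no adjacent C=O → amine (secondary).
  CH(CH2SH): pendant –CH2SH → thiol.
  CH(NHCOCH3): pendant –NHC(=O)CH3: N bonded to a carbonyl → amide (not amine).
  C≡C: C≡C triple bond → alkyne.
  CH(C6H5): pendant –C6H5: benzene ring → arene.
  COOCH3: –C(=O)OCH3: carbonyl C bonded to C and to –OCH3 → ester (not ketone + ether).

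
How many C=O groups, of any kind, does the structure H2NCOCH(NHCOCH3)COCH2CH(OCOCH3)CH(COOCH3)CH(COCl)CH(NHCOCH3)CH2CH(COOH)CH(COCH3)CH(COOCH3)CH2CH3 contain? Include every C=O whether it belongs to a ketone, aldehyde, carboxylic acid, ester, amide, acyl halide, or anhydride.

10

H2NCO: amide, 1 C=O (running total 1).
CH(NHCOCH3): amide, 1 C=O (running total 2).
CO: ketone, 1 C=O (running total 3).
CH(OCOCH3): ester, 1 C=O (running total 4).
CH(COOCH3): ester, 1 C=O (running total 5).
CH(COCl): acyl halide, 1 C=O (running total 6).
CH(NHCOCH3): amide, 1 C=O (running total 7).
CH(COOH): carboxylic acid, 1 C=O (running total 8).
CH(COCH3): ketone, 1 C=O (running total 9).
CH(COOCH3): ester, 1 C=O (running total 10).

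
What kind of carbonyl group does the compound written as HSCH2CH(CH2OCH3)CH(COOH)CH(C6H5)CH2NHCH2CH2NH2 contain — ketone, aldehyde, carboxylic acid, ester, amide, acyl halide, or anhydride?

carboxylic acid

The carbonyl is in the CH(COOH) segment: pendant –COOH: carbonyl C bonded to C and –OH → carboxylic acid.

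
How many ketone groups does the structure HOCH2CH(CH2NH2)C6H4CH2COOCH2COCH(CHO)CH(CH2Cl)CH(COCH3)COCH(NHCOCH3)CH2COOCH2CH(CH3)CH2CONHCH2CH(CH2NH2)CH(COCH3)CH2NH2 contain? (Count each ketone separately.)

HO– on an sp³ carbon → alcohol.
pendant –CH2NH2: N on sp³ C, no adjacent C=O → amine.
para-disubstituted benzene ring → arene.
–C(=O)–O–C with C on the carbonyl side → ester.
–C(=O)– with carbon on both sides → ketone.
pendant –CHO: carbonyl C bonded to C and H → aldehyde.
pendant –CH2X: halogen on sp³ carbon → alkyl halide.
pendant –COCH3: carbonyl C bonded to two carbons → ketone.
–C(=O)– with carbon on both sides → ketone.
pendant –NHC(=O)CH3: N bonded to a carbonyl → amide (not amine).
–C(=O)–O–C with C on the carbonyl side → ester.
–C(=O)–N– linkage → amide (the N is not an amine).
pendant –CH2NH2: N on sp³ C, no adjacent C=O → amine.
pendant –COCH3: carbonyl C bonded to two carbons → ketone.
–NH2 on an sp³ carbon with no adjacent C=O → amine.
Ketone appears at: CO, CH(COCH3), CO, CH(COCH3) → 4.

4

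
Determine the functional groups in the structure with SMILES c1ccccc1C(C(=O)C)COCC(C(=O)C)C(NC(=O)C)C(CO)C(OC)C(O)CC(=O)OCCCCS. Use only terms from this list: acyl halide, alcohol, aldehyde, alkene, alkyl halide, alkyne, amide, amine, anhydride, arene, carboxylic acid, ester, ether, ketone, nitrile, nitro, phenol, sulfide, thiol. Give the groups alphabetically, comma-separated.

alcohol, amide, arene, ester, ether, ketone, thiol

Reading the structure from left to right:
  C6H5: C6H5– phenyl ring → arene.
  CH(COCH3): pendant –COCH3: carbonyl C bonded to two carbons → ketone.
  CH2OCH2: C–O–C with sp³ carbons on both sides and no adjacent C=O → ether.
  CH(COCH3): pendant –COCH3: carbonyl C bonded to two carbons → ketone.
  CH(NHCOCH3): pendant –NHC(=O)CH3: N bonded to a carbonyl → amide (not amine).
  CH(CH2OH): pendant –CH2OH on an sp³ backbone C → alcohol.
  CH(OCH3): pendant –OCH3: C–O–C with sp³ C, no adjacent C=O → ether.
  CH(OH): –OH on an sp³ carbon → alcohol (secondary).
  CH2COOCH2: –C(=O)–O–C with C on the carbonyl side → ester.
  CH2SH: –SH on an sp³ carbon → thiol.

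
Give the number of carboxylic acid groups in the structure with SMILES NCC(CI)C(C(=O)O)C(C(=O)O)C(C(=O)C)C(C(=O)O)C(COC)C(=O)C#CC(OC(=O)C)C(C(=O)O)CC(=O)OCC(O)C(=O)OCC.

–NH2 on an sp³ carbon with no adjacent C=O → amine.
pendant –CH2X: halogen on sp³ carbon → alkyl halide.
pendant –COOH: carbonyl C bonded to C and –OH → carboxylic acid.
pendant –COOH: carbonyl C bonded to C and –OH → carboxylic acid.
pendant –COCH3: carbonyl C bonded to two carbons → ketone.
pendant –COOH: carbonyl C bonded to C and –OH → carboxylic acid.
pendant –CH2OCH3: C–O–C linkage → ether.
–C(=O)– with carbon on both sides → ketone.
C≡C triple bond → alkyne.
pendant –OC(=O)CH3: an acyloxy group → ester.
pendant –COOH: carbonyl C bonded to C and –OH → carboxylic acid.
–C(=O)–O–C with C on the carbonyl side → ester.
–OH on an sp³ carbon → alcohol (secondary).
–C(=O)OCH2CH3: carbonyl C bonded to C and to –OEt → ester.
Carboxylic acid appears at: CH(COOH), CH(COOH), CH(COOH), CH(COOH) → 4.

4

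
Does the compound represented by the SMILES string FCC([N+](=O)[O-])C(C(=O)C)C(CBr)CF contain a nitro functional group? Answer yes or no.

yes

halogen on an sp³ carbon → alkyl halide.
–NO2 on an sp³ carbon → nitro (the N=O is not a carbonyl).
pendant –COCH3: carbonyl C bonded to two carbons → ketone.
pendant –CH2X: halogen on sp³ carbon → alkyl halide.
halogen on an sp³ carbon → alkyl halide.
The CH(NO2) segment supplies the nitro: –NO2 on an sp³ carbon → nitro (the N=O is not a carbonyl).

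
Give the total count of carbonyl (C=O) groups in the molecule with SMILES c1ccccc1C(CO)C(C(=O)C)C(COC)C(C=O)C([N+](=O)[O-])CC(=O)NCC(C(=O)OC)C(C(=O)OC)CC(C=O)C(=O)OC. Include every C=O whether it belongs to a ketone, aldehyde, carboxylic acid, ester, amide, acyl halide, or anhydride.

CH(COCH3): ketone, 1 C=O (running total 1).
CH(CHO): aldehyde, 1 C=O (running total 2).
CH2CONHCH2: amide, 1 C=O (running total 3).
CH(COOCH3): ester, 1 C=O (running total 4).
CH(COOCH3): ester, 1 C=O (running total 5).
CH(CHO): aldehyde, 1 C=O (running total 6).
COOCH3: ester, 1 C=O (running total 7).

7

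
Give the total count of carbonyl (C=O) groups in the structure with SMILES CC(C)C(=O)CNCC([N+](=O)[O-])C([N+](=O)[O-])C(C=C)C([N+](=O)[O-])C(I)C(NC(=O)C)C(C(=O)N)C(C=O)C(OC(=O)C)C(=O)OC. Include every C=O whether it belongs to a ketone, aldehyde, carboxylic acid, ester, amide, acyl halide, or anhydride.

6

CO: ketone, 1 C=O (running total 1).
CH(NHCOCH3): amide, 1 C=O (running total 2).
CH(CONH2): amide, 1 C=O (running total 3).
CH(CHO): aldehyde, 1 C=O (running total 4).
CH(OCOCH3): ester, 1 C=O (running total 5).
COOCH3: ester, 1 C=O (running total 6).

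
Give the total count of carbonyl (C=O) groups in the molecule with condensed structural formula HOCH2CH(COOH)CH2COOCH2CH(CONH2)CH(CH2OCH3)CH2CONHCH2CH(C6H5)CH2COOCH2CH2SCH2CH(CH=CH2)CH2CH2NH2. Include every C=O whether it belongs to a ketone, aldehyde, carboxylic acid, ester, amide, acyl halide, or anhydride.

5

CH(COOH): carboxylic acid, 1 C=O (running total 1).
CH2COOCH2: ester, 1 C=O (running total 2).
CH(CONH2): amide, 1 C=O (running total 3).
CH2CONHCH2: amide, 1 C=O (running total 4).
CH2COOCH2: ester, 1 C=O (running total 5).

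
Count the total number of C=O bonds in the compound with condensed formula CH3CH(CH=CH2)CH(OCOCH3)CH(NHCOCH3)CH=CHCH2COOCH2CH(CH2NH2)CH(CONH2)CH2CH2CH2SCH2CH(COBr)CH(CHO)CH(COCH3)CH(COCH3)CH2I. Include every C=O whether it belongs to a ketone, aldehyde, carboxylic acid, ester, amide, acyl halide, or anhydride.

CH(OCOCH3): ester, 1 C=O (running total 1).
CH(NHCOCH3): amide, 1 C=O (running total 2).
CH2COOCH2: ester, 1 C=O (running total 3).
CH(CONH2): amide, 1 C=O (running total 4).
CH(COBr): acyl halide, 1 C=O (running total 5).
CH(CHO): aldehyde, 1 C=O (running total 6).
CH(COCH3): ketone, 1 C=O (running total 7).
CH(COCH3): ketone, 1 C=O (running total 8).

8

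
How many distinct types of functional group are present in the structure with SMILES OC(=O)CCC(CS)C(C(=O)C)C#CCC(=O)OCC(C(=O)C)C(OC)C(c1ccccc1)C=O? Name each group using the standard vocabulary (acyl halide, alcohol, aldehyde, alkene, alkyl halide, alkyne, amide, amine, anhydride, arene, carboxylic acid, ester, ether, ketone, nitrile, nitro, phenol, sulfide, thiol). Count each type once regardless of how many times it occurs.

–COOH: carbonyl C bonded to –OH and C → carboxylic acid (the –OH is not a separate alcohol).
pendant –CH2SH → thiol.
pendant –COCH3: carbonyl C bonded to two carbons → ketone.
C≡C triple bond → alkyne.
–C(=O)–O–C with C on the carbonyl side → ester.
pendant –COCH3: carbonyl C bonded to two carbons → ketone.
pendant –OCH3: C–O–C with sp³ C, no adjacent C=O → ether.
pendant –C6H5: benzene ring → arene.
terminal –CHO: carbonyl C bonded to H and C → aldehyde.
Distinct types present: aldehyde, alkyne, arene, carboxylic acid, ester, ether, ketone, thiol.

8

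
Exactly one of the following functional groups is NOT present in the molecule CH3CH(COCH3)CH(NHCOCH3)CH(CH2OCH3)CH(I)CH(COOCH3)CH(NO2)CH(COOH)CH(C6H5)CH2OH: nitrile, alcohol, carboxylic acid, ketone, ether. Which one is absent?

nitrile

alcohol: present (CH2OH — –OH on an sp³ carbon → alcohol).
carboxylic acid: present (CH(COOH) — pendant –COOH: carbonyl C bonded to C and –OH → carboxylic acid).
ether: present (CH(CH2OCH3) — pendant –CH2OCH3: C–O–C linkage → ether).
ketone: present (CH(COCH3) — pendant –COCH3: carbonyl C bonded to two carbons → ketone).
nitrile: no segment matches this pattern.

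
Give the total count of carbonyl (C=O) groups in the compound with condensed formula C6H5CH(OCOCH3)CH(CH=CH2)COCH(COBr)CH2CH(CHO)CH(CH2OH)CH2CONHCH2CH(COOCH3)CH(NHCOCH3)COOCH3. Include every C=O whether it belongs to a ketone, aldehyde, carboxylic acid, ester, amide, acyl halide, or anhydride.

8

CH(OCOCH3): ester, 1 C=O (running total 1).
CO: ketone, 1 C=O (running total 2).
CH(COBr): acyl halide, 1 C=O (running total 3).
CH(CHO): aldehyde, 1 C=O (running total 4).
CH2CONHCH2: amide, 1 C=O (running total 5).
CH(COOCH3): ester, 1 C=O (running total 6).
CH(NHCOCH3): amide, 1 C=O (running total 7).
COOCH3: ester, 1 C=O (running total 8).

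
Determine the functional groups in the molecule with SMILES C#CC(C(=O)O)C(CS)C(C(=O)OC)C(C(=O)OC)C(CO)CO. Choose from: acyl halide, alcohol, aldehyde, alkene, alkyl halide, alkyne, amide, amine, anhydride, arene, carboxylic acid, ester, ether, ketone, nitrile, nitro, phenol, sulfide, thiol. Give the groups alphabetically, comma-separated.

Taking each segment in turn:
  HC≡C: C≡C triple bond → alkyne.
  CH(COOH): pendant –COOH: carbonyl C bonded to C and –OH → carboxylic acid.
  CH(CH2SH): pendant –CH2SH → thiol.
  CH(COOCH3): pendant –COOCH3: carbonyl C bonded to C and –OCH3 → ester.
  CH(COOCH3): pendant –COOCH3: carbonyl C bonded to C and –OCH3 → ester.
  CH(CH2OH): pendant –CH2OH on an sp³ backbone C → alcohol.
  CH2OH: –OH on an sp³ carbon → alcohol.

alcohol, alkyne, carboxylic acid, ester, thiol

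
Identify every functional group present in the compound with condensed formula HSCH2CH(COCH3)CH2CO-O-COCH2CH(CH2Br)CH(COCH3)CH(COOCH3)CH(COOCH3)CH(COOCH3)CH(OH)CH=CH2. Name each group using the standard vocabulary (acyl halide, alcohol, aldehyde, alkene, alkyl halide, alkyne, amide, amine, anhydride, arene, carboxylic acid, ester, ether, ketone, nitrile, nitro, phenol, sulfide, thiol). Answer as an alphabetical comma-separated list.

alcohol, alkene, alkyl halide, anhydride, ester, ketone, thiol

Reading the structure from left to right:
  HSCH2: –SH on an sp³ carbon → thiol.
  CH(COCH3): pendant –COCH3: carbonyl C bonded to two carbons → ketone.
  CH2CO-O-COCH2: two acyl groups sharing one oxygen, –C(=O)–O–C(=O)– → anhydride.
  CH(CH2Br): pendant –CH2X: halogen on sp³ carbon → alkyl halide.
  CH(COCH3): pendant –COCH3: carbonyl C bonded to two carbons → ketone.
  CH(COOCH3): pendant –COOCH3: carbonyl C bonded to C and –OCH3 → ester.
  CH(COOCH3): pendant –COOCH3: carbonyl C bonded to C and –OCH3 → ester.
  CH(COOCH3): pendant –COOCH3: carbonyl C bonded to C and –OCH3 → ester.
  CH(OH): –OH on an sp³ carbon → alcohol (secondary).
  CH=CH2: C=C double bond → alkene.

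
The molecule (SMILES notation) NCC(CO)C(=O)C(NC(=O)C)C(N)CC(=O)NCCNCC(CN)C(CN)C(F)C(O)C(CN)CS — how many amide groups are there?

Working along the chain:
  H2NCH2: –NH2 on an sp³ carbon with no adjacent C=O → amine.
  CH(CH2OH): pendant –CH2OH on an sp³ backbone C → alcohol.
  CO: –C(=O)– with carbon on both sides → ketone.
  CH(NHCOCH3): pendant –NHC(=O)CH3: N bonded to a carbonyl → amide (not amine).
  CH(NH2): –NH2 on an sp³ carbon with no adjacent C=O → amine.
  CH2CONHCH2: –C(=O)–N– linkage → amide (the N is not an amine).
  CH2NHCH2: C–N–C with sp³ carbons and no adjacent C=O → amine (secondary).
  CH(CH2NH2): pendant –CH2NH2: N on sp³ C, no adjacent C=O → amine.
  CH(CH2NH2): pendant –CH2NH2: N on sp³ C, no adjacent C=O → amine.
  CH(F): halogen on an sp³ carbon → alkyl halide.
  CH(OH): –OH on an sp³ carbon → alcohol (secondary).
  CH(CH2NH2): pendant –CH2NH2: N on sp³ C, no adjacent C=O → amine.
  CH2SH: –SH on an sp³ carbon → thiol.
Amide appears at: CH(NHCOCH3), CH2CONHCH2 → 2.

2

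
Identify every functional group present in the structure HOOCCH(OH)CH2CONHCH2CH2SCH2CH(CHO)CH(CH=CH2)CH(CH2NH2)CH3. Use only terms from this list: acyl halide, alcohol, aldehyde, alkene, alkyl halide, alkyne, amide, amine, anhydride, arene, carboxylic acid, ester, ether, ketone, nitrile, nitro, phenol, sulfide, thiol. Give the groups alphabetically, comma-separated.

Taking each segment in turn:
  HOOC: –COOH: carbonyl C bonded to –OH and C → carboxylic acid (the –OH is not a separate alcohol).
  CH(OH): –OH on an sp³ carbon → alcohol (secondary).
  CH2CONHCH2: –C(=O)–N– linkage → amide (the N is not an amine).
  CH2SCH2: C–S–C linkage → sulfide (thioether).
  CH(CHO): pendant –CHO: carbonyl C bonded to C and H → aldehyde.
  CH(CH=CH2): pendant –CH=CH2: C=C double bond → alkene.
  CH(CH2NH2): pendant –CH2NH2: N on sp³ C, no adjacent C=O → amine.

alcohol, aldehyde, alkene, amide, amine, carboxylic acid, sulfide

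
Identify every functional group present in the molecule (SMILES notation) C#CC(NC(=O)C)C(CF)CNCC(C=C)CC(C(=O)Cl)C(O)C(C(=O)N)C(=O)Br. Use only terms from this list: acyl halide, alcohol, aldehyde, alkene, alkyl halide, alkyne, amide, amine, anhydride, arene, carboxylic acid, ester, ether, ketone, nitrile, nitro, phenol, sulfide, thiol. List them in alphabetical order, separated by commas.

Taking each segment in turn:
  HC≡C: C≡C triple bond → alkyne.
  CH(NHCOCH3): pendant –NHC(=O)CH3: N bonded to a carbonyl → amide (not amine).
  CH(CH2F): pendant –CH2X: halogen on sp³ carbon → alkyl halide.
  CH2NHCH2: C–N–C with sp³ carbons and no adjacent C=O → amine (secondary).
  CH(CH=CH2): pendant –CH=CH2: C=C double bond → alkene.
  CH(COCl): pendant –C(=O)X: carbonyl C bonded to C and halogen → acyl halide.
  CH(OH): –OH on an sp³ carbon → alcohol (secondary).
  CH(CONH2): pendant –CONH2: carbonyl C bonded to C and N → amide.
  COBr: –C(=O)Br: carbonyl C bonded to C and to a halogen → acyl halide (not alkyl halide).

acyl halide, alcohol, alkene, alkyl halide, alkyne, amide, amine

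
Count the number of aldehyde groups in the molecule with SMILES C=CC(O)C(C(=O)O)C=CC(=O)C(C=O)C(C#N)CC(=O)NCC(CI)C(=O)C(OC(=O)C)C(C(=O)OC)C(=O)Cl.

1

C=C double bond → alkene.
–OH on an sp³ carbon → alcohol (secondary).
pendant –COOH: carbonyl C bonded to C and –OH → carboxylic acid.
C=C double bond → alkene.
–C(=O)– with carbon on both sides → ketone.
pendant –CHO: carbonyl C bonded to C and H → aldehyde.
pendant –C≡N: nitrile.
–C(=O)–N– linkage → amide (the N is not an amine).
pendant –CH2X: halogen on sp³ carbon → alkyl halide.
–C(=O)– with carbon on both sides → ketone.
pendant –OC(=O)CH3: an acyloxy group → ester.
pendant –COOCH3: carbonyl C bonded to C and –OCH3 → ester.
–C(=O)Cl: carbonyl C bonded to C and to a halogen → acyl halide (not alkyl halide).
Aldehyde appears at: CH(CHO) → 1.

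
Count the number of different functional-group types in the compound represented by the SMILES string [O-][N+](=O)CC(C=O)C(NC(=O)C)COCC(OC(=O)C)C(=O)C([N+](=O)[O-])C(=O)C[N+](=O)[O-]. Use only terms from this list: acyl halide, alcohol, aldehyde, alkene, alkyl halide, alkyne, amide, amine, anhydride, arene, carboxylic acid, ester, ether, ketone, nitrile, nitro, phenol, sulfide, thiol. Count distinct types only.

Working along the chain:
  O2NCH2: –NO2 on carbon → nitro group.
  CH(CHO): pendant –CHO: carbonyl C bonded to C and H → aldehyde.
  CH(NHCOCH3): pendant –NHC(=O)CH3: N bonded to a carbonyl → amide (not amine).
  CH2OCH2: C–O–C with sp³ carbons on both sides and no adjacent C=O → ether.
  CH(OCOCH3): pendant –OC(=O)CH3: an acyloxy group → ester.
  CO: –C(=O)– with carbon on both sides → ketone.
  CH(NO2): –NO2 on an sp³ carbon → nitro (the N=O is not a carbonyl).
  CO: –C(=O)– with carbon on both sides → ketone.
  CH2NO2: –NO2 on carbon → nitro group.
Distinct types present: aldehyde, amide, ester, ether, ketone, nitro.

6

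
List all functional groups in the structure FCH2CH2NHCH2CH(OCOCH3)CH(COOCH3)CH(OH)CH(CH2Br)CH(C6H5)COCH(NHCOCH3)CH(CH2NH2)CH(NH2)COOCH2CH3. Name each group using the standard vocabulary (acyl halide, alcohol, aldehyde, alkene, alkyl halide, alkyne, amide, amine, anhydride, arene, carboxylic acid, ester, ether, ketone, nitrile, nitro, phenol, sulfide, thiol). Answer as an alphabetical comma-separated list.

Reading the structure from left to right:
  FCH2: halogen on an sp³ carbon → alkyl halide.
  CH2NHCH2: C–N–C with sp³ carbons and no adjacent C=O → amine (secondary).
  CH(OCOCH3): pendant –OC(=O)CH3: an acyloxy group → ester.
  CH(COOCH3): pendant –COOCH3: carbonyl C bonded to C and –OCH3 → ester.
  CH(OH): –OH on an sp³ carbon → alcohol (secondary).
  CH(CH2Br): pendant –CH2X: halogen on sp³ carbon → alkyl halide.
  CH(C6H5): pendant –C6H5: benzene ring → arene.
  CO: –C(=O)– with carbon on both sides → ketone.
  CH(NHCOCH3): pendant –NHC(=O)CH3: N bonded to a carbonyl → amide (not amine).
  CH(CH2NH2): pendant –CH2NH2: N on sp³ C, no adjacent C=O → amine.
  CH(NH2): –NH2 on an sp³ carbon with no adjacent C=O → amine.
  COOCH2CH3: –C(=O)OCH2CH3: carbonyl C bonded to C and to –OEt → ester.

alcohol, alkyl halide, amide, amine, arene, ester, ketone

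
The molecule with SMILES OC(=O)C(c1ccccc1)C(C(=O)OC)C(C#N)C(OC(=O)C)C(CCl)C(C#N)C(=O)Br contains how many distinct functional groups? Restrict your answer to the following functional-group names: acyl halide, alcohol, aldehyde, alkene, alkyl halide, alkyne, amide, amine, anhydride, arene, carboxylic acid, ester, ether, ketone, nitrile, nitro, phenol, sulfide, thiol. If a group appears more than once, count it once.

6

Working along the chain:
  HOOC: –COOH: carbonyl C bonded to –OH and C → carboxylic acid (the –OH is not a separate alcohol).
  CH(C6H5): pendant –C6H5: benzene ring → arene.
  CH(COOCH3): pendant –COOCH3: carbonyl C bonded to C and –OCH3 → ester.
  CH(CN): pendant –C≡N: nitrile.
  CH(OCOCH3): pendant –OC(=O)CH3: an acyloxy group → ester.
  CH(CH2Cl): pendant –CH2X: halogen on sp³ carbon → alkyl halide.
  CH(CN): pendant –C≡N: nitrile.
  COBr: –C(=O)Br: carbonyl C bonded to C and to a halogen → acyl halide (not alkyl halide).
Distinct types present: acyl halide, alkyl halide, arene, carboxylic acid, ester, nitrile.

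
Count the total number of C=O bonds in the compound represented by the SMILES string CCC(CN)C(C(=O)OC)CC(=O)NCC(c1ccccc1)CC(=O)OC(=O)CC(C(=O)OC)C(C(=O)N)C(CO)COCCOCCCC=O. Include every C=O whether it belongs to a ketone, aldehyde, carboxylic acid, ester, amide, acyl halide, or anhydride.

7

CH(COOCH3): ester, 1 C=O (running total 1).
CH2CONHCH2: amide, 1 C=O (running total 2).
CH2CO-O-COCH2: anhydride, 2 C=O (running total 4).
CH(COOCH3): ester, 1 C=O (running total 5).
CH(CONH2): amide, 1 C=O (running total 6).
CHO: aldehyde, 1 C=O (running total 7).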